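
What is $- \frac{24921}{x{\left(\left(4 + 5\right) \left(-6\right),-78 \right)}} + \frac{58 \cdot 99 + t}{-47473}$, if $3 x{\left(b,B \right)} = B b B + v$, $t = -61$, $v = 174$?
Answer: $\frac{561266459}{5196109742} \approx 0.10802$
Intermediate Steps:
$x{\left(b,B \right)} = 58 + \frac{b B^{2}}{3}$ ($x{\left(b,B \right)} = \frac{B b B + 174}{3} = \frac{b B^{2} + 174}{3} = \frac{174 + b B^{2}}{3} = 58 + \frac{b B^{2}}{3}$)
$- \frac{24921}{x{\left(\left(4 + 5\right) \left(-6\right),-78 \right)}} + \frac{58 \cdot 99 + t}{-47473} = - \frac{24921}{58 + \frac{\left(4 + 5\right) \left(-6\right) \left(-78\right)^{2}}{3}} + \frac{58 \cdot 99 - 61}{-47473} = - \frac{24921}{58 + \frac{1}{3} \cdot 9 \left(-6\right) 6084} + \left(5742 - 61\right) \left(- \frac{1}{47473}\right) = - \frac{24921}{58 + \frac{1}{3} \left(-54\right) 6084} + 5681 \left(- \frac{1}{47473}\right) = - \frac{24921}{58 - 109512} - \frac{5681}{47473} = - \frac{24921}{-109454} - \frac{5681}{47473} = \left(-24921\right) \left(- \frac{1}{109454}\right) - \frac{5681}{47473} = \frac{24921}{109454} - \frac{5681}{47473} = \frac{561266459}{5196109742}$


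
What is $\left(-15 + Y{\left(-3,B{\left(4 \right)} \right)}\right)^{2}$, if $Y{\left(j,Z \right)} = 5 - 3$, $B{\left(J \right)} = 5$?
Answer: $169$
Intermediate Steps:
$Y{\left(j,Z \right)} = 2$
$\left(-15 + Y{\left(-3,B{\left(4 \right)} \right)}\right)^{2} = \left(-15 + 2\right)^{2} = \left(-13\right)^{2} = 169$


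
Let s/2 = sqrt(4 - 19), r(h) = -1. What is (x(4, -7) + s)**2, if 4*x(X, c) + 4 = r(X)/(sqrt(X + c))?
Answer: (-12 + I*sqrt(3) + 24*I*sqrt(15))**2/144 ≈ -61.257 - 15.781*I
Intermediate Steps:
s = 2*I*sqrt(15) (s = 2*sqrt(4 - 19) = 2*sqrt(-15) = 2*(I*sqrt(15)) = 2*I*sqrt(15) ≈ 7.746*I)
x(X, c) = -1 - 1/(4*sqrt(X + c)) (x(X, c) = -1 + (-1/(sqrt(X + c)))/4 = -1 + (-1/sqrt(X + c))/4 = -1 - 1/(4*sqrt(X + c)))
(x(4, -7) + s)**2 = ((-1 - 1/(4*sqrt(4 - 7))) + 2*I*sqrt(15))**2 = ((-1 - (-1)*I*sqrt(3)/12) + 2*I*sqrt(15))**2 = ((-1 + I*sqrt(3)/12) + 2*I*sqrt(15))**2 = (-1 + 2*I*sqrt(15) + I*sqrt(3)/12)**2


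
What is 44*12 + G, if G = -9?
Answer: 519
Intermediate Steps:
44*12 + G = 44*12 - 9 = 528 - 9 = 519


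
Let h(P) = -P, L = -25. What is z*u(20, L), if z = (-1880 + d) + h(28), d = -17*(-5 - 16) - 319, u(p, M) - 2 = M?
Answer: 43010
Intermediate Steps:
u(p, M) = 2 + M
d = 38 (d = -17*(-21) - 319 = 357 - 319 = 38)
z = -1870 (z = (-1880 + 38) - 1*28 = -1842 - 28 = -1870)
z*u(20, L) = -1870*(2 - 25) = -1870*(-23) = 43010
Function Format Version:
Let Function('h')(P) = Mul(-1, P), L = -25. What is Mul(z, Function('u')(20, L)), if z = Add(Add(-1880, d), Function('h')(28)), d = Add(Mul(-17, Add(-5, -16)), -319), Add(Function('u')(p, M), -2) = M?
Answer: 43010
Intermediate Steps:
Function('u')(p, M) = Add(2, M)
d = 38 (d = Add(Mul(-17, -21), -319) = Add(357, -319) = 38)
z = -1870 (z = Add(Add(-1880, 38), Mul(-1, 28)) = Add(-1842, -28) = -1870)
Mul(z, Function('u')(20, L)) = Mul(-1870, Add(2, -25)) = Mul(-1870, -23) = 43010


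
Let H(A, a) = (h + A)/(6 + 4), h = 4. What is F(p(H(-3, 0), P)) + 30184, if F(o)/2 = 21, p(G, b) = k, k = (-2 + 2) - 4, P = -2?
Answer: 30226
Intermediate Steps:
H(A, a) = ⅖ + A/10 (H(A, a) = (4 + A)/(6 + 4) = (4 + A)/10 = (4 + A)*(⅒) = ⅖ + A/10)
k = -4 (k = 0 - 4 = -4)
p(G, b) = -4
F(o) = 42 (F(o) = 2*21 = 42)
F(p(H(-3, 0), P)) + 30184 = 42 + 30184 = 30226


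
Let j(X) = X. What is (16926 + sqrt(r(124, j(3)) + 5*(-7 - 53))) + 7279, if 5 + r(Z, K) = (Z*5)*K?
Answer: 24205 + sqrt(1555) ≈ 24244.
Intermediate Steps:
r(Z, K) = -5 + 5*K*Z (r(Z, K) = -5 + (Z*5)*K = -5 + (5*Z)*K = -5 + 5*K*Z)
(16926 + sqrt(r(124, j(3)) + 5*(-7 - 53))) + 7279 = (16926 + sqrt((-5 + 5*3*124) + 5*(-7 - 53))) + 7279 = (16926 + sqrt((-5 + 1860) + 5*(-60))) + 7279 = (16926 + sqrt(1855 - 300)) + 7279 = (16926 + sqrt(1555)) + 7279 = 24205 + sqrt(1555)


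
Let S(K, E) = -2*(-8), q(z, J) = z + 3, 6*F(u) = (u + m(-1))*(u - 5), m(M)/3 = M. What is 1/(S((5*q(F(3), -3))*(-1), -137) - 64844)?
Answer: -1/64828 ≈ -1.5425e-5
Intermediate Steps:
m(M) = 3*M
F(u) = (-5 + u)*(-3 + u)/6 (F(u) = ((u + 3*(-1))*(u - 5))/6 = ((u - 3)*(-5 + u))/6 = ((-3 + u)*(-5 + u))/6 = ((-5 + u)*(-3 + u))/6 = (-5 + u)*(-3 + u)/6)
q(z, J) = 3 + z
S(K, E) = 16
1/(S((5*q(F(3), -3))*(-1), -137) - 64844) = 1/(16 - 64844) = 1/(-64828) = -1/64828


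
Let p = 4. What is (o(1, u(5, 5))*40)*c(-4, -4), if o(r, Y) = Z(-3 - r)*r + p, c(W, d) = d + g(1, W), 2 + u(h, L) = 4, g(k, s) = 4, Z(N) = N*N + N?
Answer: 0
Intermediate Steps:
Z(N) = N + N² (Z(N) = N² + N = N + N²)
u(h, L) = 2 (u(h, L) = -2 + 4 = 2)
c(W, d) = 4 + d (c(W, d) = d + 4 = 4 + d)
o(r, Y) = 4 + r*(-3 - r)*(-2 - r) (o(r, Y) = ((-3 - r)*(1 + (-3 - r)))*r + 4 = ((-3 - r)*(-2 - r))*r + 4 = r*(-3 - r)*(-2 - r) + 4 = 4 + r*(-3 - r)*(-2 - r))
(o(1, u(5, 5))*40)*c(-4, -4) = ((4 + 1*(2 + 1)*(3 + 1))*40)*(4 - 4) = ((4 + 1*3*4)*40)*0 = ((4 + 12)*40)*0 = (16*40)*0 = 640*0 = 0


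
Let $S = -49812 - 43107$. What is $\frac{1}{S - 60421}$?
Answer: $- \frac{1}{153340} \approx -6.5215 \cdot 10^{-6}$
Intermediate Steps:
$S = -92919$
$\frac{1}{S - 60421} = \frac{1}{-92919 - 60421} = \frac{1}{-153340} = - \frac{1}{153340}$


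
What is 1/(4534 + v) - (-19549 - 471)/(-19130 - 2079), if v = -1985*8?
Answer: -227168129/240637314 ≈ -0.94403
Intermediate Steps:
v = -15880
1/(4534 + v) - (-19549 - 471)/(-19130 - 2079) = 1/(4534 - 15880) - (-19549 - 471)/(-19130 - 2079) = 1/(-11346) - (-20020)/(-21209) = -1/11346 - (-20020)*(-1)/21209 = -1/11346 - 1*20020/21209 = -1/11346 - 20020/21209 = -227168129/240637314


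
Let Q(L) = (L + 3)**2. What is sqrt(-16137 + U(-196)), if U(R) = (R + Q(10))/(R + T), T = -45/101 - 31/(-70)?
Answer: I*sqrt(382557704162307)/153971 ≈ 127.03*I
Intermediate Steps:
T = -19/7070 (T = -45*1/101 - 31*(-1/70) = -45/101 + 31/70 = -19/7070 ≈ -0.0026874)
Q(L) = (3 + L)**2
U(R) = (169 + R)/(-19/7070 + R) (U(R) = (R + (3 + 10)**2)/(R - 19/7070) = (R + 13**2)/(-19/7070 + R) = (R + 169)/(-19/7070 + R) = (169 + R)/(-19/7070 + R))
sqrt(-16137 + U(-196)) = sqrt(-16137 + 7070*(169 - 196)/(-19 + 7070*(-196))) = sqrt(-16137 + 7070*(-27)/(-19 - 1385720)) = sqrt(-16137 + 7070*(-27)/(-1385739)) = sqrt(-16137 + 7070*(-1/1385739)*(-27)) = sqrt(-16137 + 21210/153971) = sqrt(-2484608817/153971) = I*sqrt(382557704162307)/153971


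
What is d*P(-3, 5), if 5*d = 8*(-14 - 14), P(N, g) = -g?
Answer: 224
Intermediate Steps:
d = -224/5 (d = (8*(-14 - 14))/5 = (8*(-28))/5 = (⅕)*(-224) = -224/5 ≈ -44.800)
d*P(-3, 5) = -(-224)*5/5 = -224/5*(-5) = 224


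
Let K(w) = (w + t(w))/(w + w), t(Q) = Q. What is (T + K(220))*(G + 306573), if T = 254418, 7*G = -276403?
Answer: 475663797752/7 ≈ 6.7952e+10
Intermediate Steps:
G = -276403/7 (G = (⅐)*(-276403) = -276403/7 ≈ -39486.)
K(w) = 1 (K(w) = (w + w)/(w + w) = (2*w)/((2*w)) = (2*w)*(1/(2*w)) = 1)
(T + K(220))*(G + 306573) = (254418 + 1)*(-276403/7 + 306573) = 254419*(1869608/7) = 475663797752/7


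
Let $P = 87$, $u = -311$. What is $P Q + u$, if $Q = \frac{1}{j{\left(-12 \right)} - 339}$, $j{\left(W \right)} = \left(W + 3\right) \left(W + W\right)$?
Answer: $- \frac{12780}{41} \approx -311.71$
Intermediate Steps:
$j{\left(W \right)} = 2 W \left(3 + W\right)$ ($j{\left(W \right)} = \left(3 + W\right) 2 W = 2 W \left(3 + W\right)$)
$Q = - \frac{1}{123}$ ($Q = \frac{1}{2 \left(-12\right) \left(3 - 12\right) - 339} = \frac{1}{2 \left(-12\right) \left(-9\right) - 339} = \frac{1}{216 - 339} = \frac{1}{-123} = - \frac{1}{123} \approx -0.0081301$)
$P Q + u = 87 \left(- \frac{1}{123}\right) - 311 = - \frac{29}{41} - 311 = - \frac{12780}{41}$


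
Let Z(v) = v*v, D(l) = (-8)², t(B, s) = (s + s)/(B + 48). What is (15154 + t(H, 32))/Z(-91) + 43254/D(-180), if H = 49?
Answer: 17419079203/25704224 ≈ 677.67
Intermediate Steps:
t(B, s) = 2*s/(48 + B) (t(B, s) = (2*s)/(48 + B) = 2*s/(48 + B))
D(l) = 64
Z(v) = v²
(15154 + t(H, 32))/Z(-91) + 43254/D(-180) = (15154 + 2*32/(48 + 49))/((-91)²) + 43254/64 = (15154 + 2*32/97)/8281 + 43254*(1/64) = (15154 + 2*32*(1/97))*(1/8281) + 21627/32 = (15154 + 64/97)*(1/8281) + 21627/32 = (1470002/97)*(1/8281) + 21627/32 = 1470002/803257 + 21627/32 = 17419079203/25704224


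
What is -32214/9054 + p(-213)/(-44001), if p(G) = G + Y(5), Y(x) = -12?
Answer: -26211316/7377501 ≈ -3.5529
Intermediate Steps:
p(G) = -12 + G (p(G) = G - 12 = -12 + G)
-32214/9054 + p(-213)/(-44001) = -32214/9054 + (-12 - 213)/(-44001) = -32214*1/9054 - 225*(-1/44001) = -5369/1509 + 25/4889 = -26211316/7377501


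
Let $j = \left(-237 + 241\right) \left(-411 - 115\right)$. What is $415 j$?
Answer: $-873160$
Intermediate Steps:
$j = -2104$ ($j = 4 \left(-526\right) = -2104$)
$415 j = 415 \left(-2104\right) = -873160$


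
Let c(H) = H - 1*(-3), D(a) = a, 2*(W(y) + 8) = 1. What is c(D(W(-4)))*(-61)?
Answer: 549/2 ≈ 274.50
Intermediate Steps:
W(y) = -15/2 (W(y) = -8 + (1/2)*1 = -8 + 1/2 = -15/2)
c(H) = 3 + H (c(H) = H + 3 = 3 + H)
c(D(W(-4)))*(-61) = (3 - 15/2)*(-61) = -9/2*(-61) = 549/2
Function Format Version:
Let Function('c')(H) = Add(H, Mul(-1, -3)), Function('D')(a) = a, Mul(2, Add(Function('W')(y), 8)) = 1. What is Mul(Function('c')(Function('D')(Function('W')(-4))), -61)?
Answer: Rational(549, 2) ≈ 274.50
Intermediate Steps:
Function('W')(y) = Rational(-15, 2) (Function('W')(y) = Add(-8, Mul(Rational(1, 2), 1)) = Add(-8, Rational(1, 2)) = Rational(-15, 2))
Function('c')(H) = Add(3, H) (Function('c')(H) = Add(H, 3) = Add(3, H))
Mul(Function('c')(Function('D')(Function('W')(-4))), -61) = Mul(Add(3, Rational(-15, 2)), -61) = Mul(Rational(-9, 2), -61) = Rational(549, 2)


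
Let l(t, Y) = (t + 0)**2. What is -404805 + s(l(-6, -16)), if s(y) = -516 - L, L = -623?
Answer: -404698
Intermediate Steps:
l(t, Y) = t**2
s(y) = 107 (s(y) = -516 - 1*(-623) = -516 + 623 = 107)
-404805 + s(l(-6, -16)) = -404805 + 107 = -404698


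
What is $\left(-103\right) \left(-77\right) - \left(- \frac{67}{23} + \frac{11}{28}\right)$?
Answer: $\frac{5109187}{644} \approx 7933.5$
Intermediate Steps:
$\left(-103\right) \left(-77\right) - \left(- \frac{67}{23} + \frac{11}{28}\right) = 7931 - - \frac{1623}{644} = 7931 + \left(- \frac{11}{28} + \frac{67}{23}\right) = 7931 + \frac{1623}{644} = \frac{5109187}{644}$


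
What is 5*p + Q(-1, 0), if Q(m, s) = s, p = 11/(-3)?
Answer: -55/3 ≈ -18.333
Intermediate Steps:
p = -11/3 (p = 11*(-1/3) = -11/3 ≈ -3.6667)
5*p + Q(-1, 0) = 5*(-11/3) + 0 = -55/3 + 0 = -55/3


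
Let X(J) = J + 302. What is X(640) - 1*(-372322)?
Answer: 373264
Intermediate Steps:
X(J) = 302 + J
X(640) - 1*(-372322) = (302 + 640) - 1*(-372322) = 942 + 372322 = 373264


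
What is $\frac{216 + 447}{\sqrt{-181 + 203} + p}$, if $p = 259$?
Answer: $\frac{57239}{22353} - \frac{221 \sqrt{22}}{22353} \approx 2.5143$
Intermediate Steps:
$\frac{216 + 447}{\sqrt{-181 + 203} + p} = \frac{216 + 447}{\sqrt{-181 + 203} + 259} = \frac{663}{\sqrt{22} + 259} = \frac{663}{259 + \sqrt{22}}$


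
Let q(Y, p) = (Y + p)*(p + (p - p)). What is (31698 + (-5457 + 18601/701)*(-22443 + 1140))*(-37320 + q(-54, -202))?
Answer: 1167443684123472/701 ≈ 1.6654e+12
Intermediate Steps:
q(Y, p) = p*(Y + p) (q(Y, p) = (Y + p)*(p + 0) = (Y + p)*p = p*(Y + p))
(31698 + (-5457 + 18601/701)*(-22443 + 1140))*(-37320 + q(-54, -202)) = (31698 + (-5457 + 18601/701)*(-22443 + 1140))*(-37320 - 202*(-54 - 202)) = (31698 + (-5457 + 18601*(1/701))*(-21303))*(-37320 - 202*(-256)) = (31698 + (-5457 + 18601/701)*(-21303))*(-37320 + 51712) = (31698 - 3806756/701*(-21303))*14392 = (31698 + 81095323068/701)*14392 = (81117543366/701)*14392 = 1167443684123472/701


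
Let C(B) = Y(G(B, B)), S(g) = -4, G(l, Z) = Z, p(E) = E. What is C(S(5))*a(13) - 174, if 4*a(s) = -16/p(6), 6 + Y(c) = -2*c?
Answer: -526/3 ≈ -175.33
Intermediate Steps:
Y(c) = -6 - 2*c
a(s) = -⅔ (a(s) = (-16/6)/4 = (-16*⅙)/4 = (¼)*(-8/3) = -⅔)
C(B) = -6 - 2*B
C(S(5))*a(13) - 174 = (-6 - 2*(-4))*(-⅔) - 174 = (-6 + 8)*(-⅔) - 174 = 2*(-⅔) - 174 = -4/3 - 174 = -526/3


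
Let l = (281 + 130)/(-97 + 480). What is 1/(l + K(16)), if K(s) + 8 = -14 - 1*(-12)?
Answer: -383/3419 ≈ -0.11202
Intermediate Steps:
K(s) = -10 (K(s) = -8 + (-14 - 1*(-12)) = -8 + (-14 + 12) = -8 - 2 = -10)
l = 411/383 ≈ 1.0731
1/(l + K(16)) = 1/(411/383 - 10) = 1/(-3419/383) = -383/3419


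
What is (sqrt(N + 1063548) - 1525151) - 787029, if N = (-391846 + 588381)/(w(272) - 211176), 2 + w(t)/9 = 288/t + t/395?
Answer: -2312180 + sqrt(59407970579176714544738)/236343684 ≈ -2.3111e+6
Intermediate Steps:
w(t) = -18 + 2592/t + 9*t/395 (w(t) = -18 + 9*(288/t + t/395) = -18 + (2592/t + 9*t/395) = -18 + 2592/t + 9*t/395)
N = -1319732525/1418062104 (N = (-391846 + 588381)/((-18 + 2592/272 + (9/395)*272) - 211176) = 196535/((-18 + 2592*(1/272) + 2448/395) - 211176) = 196535/((-18 + 162/17 + 2448/395) - 211176) = 196535/(-15264/6715 - 211176) = 196535/(-1418062104/6715) = 196535*(-6715/1418062104) = -1319732525/1418062104 ≈ -0.93066)
(sqrt(N + 1063548) - 1525151) - 787029 = (sqrt(-1319732525/1418062104 + 1063548) - 1525151) - 787029 = (sqrt(1508175794852467/1418062104) - 1525151) - 787029 = (sqrt(59407970579176714544738)/236343684 - 1525151) - 787029 = (-1525151 + sqrt(59407970579176714544738)/236343684) - 787029 = -2312180 + sqrt(59407970579176714544738)/236343684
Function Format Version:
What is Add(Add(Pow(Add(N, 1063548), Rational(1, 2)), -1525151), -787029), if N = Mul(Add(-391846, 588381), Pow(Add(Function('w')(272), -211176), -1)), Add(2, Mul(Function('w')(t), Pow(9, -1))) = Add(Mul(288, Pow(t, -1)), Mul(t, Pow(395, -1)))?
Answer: Add(-2312180, Mul(Rational(1, 236343684), Pow(59407970579176714544738, Rational(1, 2)))) ≈ -2.3111e+6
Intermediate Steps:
Function('w')(t) = Add(-18, Mul(2592, Pow(t, -1)), Mul(Rational(9, 395), t)) (Function('w')(t) = Add(-18, Mul(9, Add(Mul(288, Pow(t, -1)), Mul(t, Pow(395, -1))))) = Add(-18, Mul(9, Add(Mul(288, Pow(t, -1)), Mul(t, Rational(1, 395))))) = Add(-18, Mul(9, Add(Mul(288, Pow(t, -1)), Mul(Rational(1, 395), t)))) = Add(-18, Add(Mul(2592, Pow(t, -1)), Mul(Rational(9, 395), t))) = Add(-18, Mul(2592, Pow(t, -1)), Mul(Rational(9, 395), t)))
N = Rational(-1319732525, 1418062104) (N = Mul(Add(-391846, 588381), Pow(Add(Add(-18, Mul(2592, Pow(272, -1)), Mul(Rational(9, 395), 272)), -211176), -1)) = Mul(196535, Pow(Add(Add(-18, Mul(2592, Rational(1, 272)), Rational(2448, 395)), -211176), -1)) = Mul(196535, Pow(Add(Add(-18, Rational(162, 17), Rational(2448, 395)), -211176), -1)) = Mul(196535, Pow(Add(Rational(-15264, 6715), -211176), -1)) = Mul(196535, Pow(Rational(-1418062104, 6715), -1)) = Mul(196535, Rational(-6715, 1418062104)) = Rational(-1319732525, 1418062104) ≈ -0.93066)
Add(Add(Pow(Add(N, 1063548), Rational(1, 2)), -1525151), -787029) = Add(Add(Pow(Add(Rational(-1319732525, 1418062104), 1063548), Rational(1, 2)), -1525151), -787029) = Add(Add(Pow(Rational(1508175794852467, 1418062104), Rational(1, 2)), -1525151), -787029) = Add(Add(Mul(Rational(1, 236343684), Pow(59407970579176714544738, Rational(1, 2))), -1525151), -787029) = Add(Add(-1525151, Mul(Rational(1, 236343684), Pow(59407970579176714544738, Rational(1, 2)))), -787029) = Add(-2312180, Mul(Rational(1, 236343684), Pow(59407970579176714544738, Rational(1, 2))))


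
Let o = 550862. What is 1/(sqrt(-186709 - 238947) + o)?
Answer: 275431/151724684350 - I*sqrt(106414)/151724684350 ≈ 1.8153e-6 - 2.15e-9*I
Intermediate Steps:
1/(sqrt(-186709 - 238947) + o) = 1/(sqrt(-186709 - 238947) + 550862) = 1/(sqrt(-425656) + 550862) = 1/(2*I*sqrt(106414) + 550862) = 1/(550862 + 2*I*sqrt(106414))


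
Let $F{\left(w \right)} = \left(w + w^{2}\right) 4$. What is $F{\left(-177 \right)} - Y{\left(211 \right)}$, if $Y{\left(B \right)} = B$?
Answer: $124397$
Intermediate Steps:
$F{\left(w \right)} = 4 w + 4 w^{2}$
$F{\left(-177 \right)} - Y{\left(211 \right)} = 4 \left(-177\right) \left(1 - 177\right) - 211 = 4 \left(-177\right) \left(-176\right) - 211 = 124608 - 211 = 124397$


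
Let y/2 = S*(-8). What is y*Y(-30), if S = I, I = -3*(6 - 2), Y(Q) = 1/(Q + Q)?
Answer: -16/5 ≈ -3.2000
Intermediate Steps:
Y(Q) = 1/(2*Q)
I = -12 (I = -3*4 = -12)
S = -12
y = 192 (y = 2*(-12*(-8)) = 2*96 = 192)
y*Y(-30) = 192*((1/2)/(-30)) = 192*((1/2)*(-1/30)) = 192*(-1/60) = -16/5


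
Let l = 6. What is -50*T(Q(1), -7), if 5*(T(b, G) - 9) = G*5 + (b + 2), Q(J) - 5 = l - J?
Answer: -220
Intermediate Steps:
Q(J) = 11 - J (Q(J) = 5 + (6 - J) = 11 - J)
T(b, G) = 47/5 + G + b/5 (T(b, G) = 9 + (G*5 + (b + 2))/5 = 9 + (5*G + (2 + b))/5 = 9 + (2 + b + 5*G)/5 = 9 + (2/5 + G + b/5) = 47/5 + G + b/5)
-50*T(Q(1), -7) = -50*(47/5 - 7 + (11 - 1*1)/5) = -50*(47/5 - 7 + (11 - 1)/5) = -50*(47/5 - 7 + (1/5)*10) = -50*(47/5 - 7 + 2) = -50*22/5 = -220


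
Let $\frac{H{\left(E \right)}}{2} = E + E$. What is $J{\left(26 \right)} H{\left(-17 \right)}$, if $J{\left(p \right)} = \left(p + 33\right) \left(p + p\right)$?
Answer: $-208624$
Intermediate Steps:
$J{\left(p \right)} = 2 p \left(33 + p\right)$ ($J{\left(p \right)} = \left(33 + p\right) 2 p = 2 p \left(33 + p\right)$)
$H{\left(E \right)} = 4 E$ ($H{\left(E \right)} = 2 \left(E + E\right) = 2 \cdot 2 E = 4 E$)
$J{\left(26 \right)} H{\left(-17 \right)} = 2 \cdot 26 \left(33 + 26\right) 4 \left(-17\right) = 2 \cdot 26 \cdot 59 \left(-68\right) = 3068 \left(-68\right) = -208624$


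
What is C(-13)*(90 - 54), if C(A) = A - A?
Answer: 0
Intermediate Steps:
C(A) = 0
C(-13)*(90 - 54) = 0*(90 - 54) = 0*36 = 0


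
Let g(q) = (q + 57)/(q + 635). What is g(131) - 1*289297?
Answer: -110800657/383 ≈ -2.8930e+5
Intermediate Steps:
g(q) = (57 + q)/(635 + q)
g(131) - 1*289297 = (57 + 131)/(635 + 131) - 1*289297 = 188/766 - 289297 = (1/766)*188 - 289297 = 94/383 - 289297 = -110800657/383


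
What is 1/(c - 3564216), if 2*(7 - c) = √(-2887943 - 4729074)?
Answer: -14256836/50814350799741 + 2*I*√7617017/50814350799741 ≈ -2.8057e-7 + 1.0863e-10*I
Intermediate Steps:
c = 7 - I*√7617017/2 (c = 7 - √(-2887943 - 4729074)/2 = 7 - I*√7617017/2 ≈ 7.0 - 1379.9*I)
1/(c - 3564216) = 1/((7 - I*√7617017/2) - 3564216) = 1/(-3564209 - I*√7617017/2)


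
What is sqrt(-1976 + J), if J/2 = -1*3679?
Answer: I*sqrt(9334) ≈ 96.613*I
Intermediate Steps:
J = -7358 (J = 2*(-1*3679) = 2*(-3679) = -7358)
sqrt(-1976 + J) = sqrt(-1976 - 7358) = sqrt(-9334) = I*sqrt(9334)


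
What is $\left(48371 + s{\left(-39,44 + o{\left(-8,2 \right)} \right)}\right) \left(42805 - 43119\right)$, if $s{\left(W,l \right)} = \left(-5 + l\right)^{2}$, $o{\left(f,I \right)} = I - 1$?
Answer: $-15690894$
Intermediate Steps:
$o{\left(f,I \right)} = -1 + I$ ($o{\left(f,I \right)} = I - 1 = -1 + I$)
$\left(48371 + s{\left(-39,44 + o{\left(-8,2 \right)} \right)}\right) \left(42805 - 43119\right) = \left(48371 + \left(-5 + \left(44 + \left(-1 + 2\right)\right)\right)^{2}\right) \left(42805 - 43119\right) = \left(48371 + \left(-5 + \left(44 + 1\right)\right)^{2}\right) \left(-314\right) = \left(48371 + \left(-5 + 45\right)^{2}\right) \left(-314\right) = \left(48371 + 40^{2}\right) \left(-314\right) = \left(48371 + 1600\right) \left(-314\right) = 49971 \left(-314\right) = -15690894$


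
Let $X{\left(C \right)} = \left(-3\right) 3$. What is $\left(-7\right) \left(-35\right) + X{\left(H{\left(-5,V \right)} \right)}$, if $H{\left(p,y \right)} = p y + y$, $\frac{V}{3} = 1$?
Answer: $236$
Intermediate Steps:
$V = 3$ ($V = 3 \cdot 1 = 3$)
$H{\left(p,y \right)} = y + p y$
$X{\left(C \right)} = -9$
$\left(-7\right) \left(-35\right) + X{\left(H{\left(-5,V \right)} \right)} = \left(-7\right) \left(-35\right) - 9 = 245 - 9 = 236$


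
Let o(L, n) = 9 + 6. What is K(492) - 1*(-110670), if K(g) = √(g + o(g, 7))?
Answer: 110670 + 13*√3 ≈ 1.1069e+5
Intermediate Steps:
o(L, n) = 15
K(g) = √(15 + g) (K(g) = √(g + 15) = √(15 + g))
K(492) - 1*(-110670) = √(15 + 492) - 1*(-110670) = √507 + 110670 = 13*√3 + 110670 = 110670 + 13*√3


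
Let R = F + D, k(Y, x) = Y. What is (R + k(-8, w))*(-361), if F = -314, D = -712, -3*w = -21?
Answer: 373274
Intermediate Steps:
w = 7 (w = -⅓*(-21) = 7)
R = -1026 (R = -314 - 712 = -1026)
(R + k(-8, w))*(-361) = (-1026 - 8)*(-361) = -1034*(-361) = 373274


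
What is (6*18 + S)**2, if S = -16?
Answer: 8464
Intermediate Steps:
(6*18 + S)**2 = (6*18 - 16)**2 = (108 - 16)**2 = 92**2 = 8464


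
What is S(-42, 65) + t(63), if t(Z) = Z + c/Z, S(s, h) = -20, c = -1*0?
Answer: 43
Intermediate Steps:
c = 0
t(Z) = Z (t(Z) = Z + 0/Z = Z + 0 = Z)
S(-42, 65) + t(63) = -20 + 63 = 43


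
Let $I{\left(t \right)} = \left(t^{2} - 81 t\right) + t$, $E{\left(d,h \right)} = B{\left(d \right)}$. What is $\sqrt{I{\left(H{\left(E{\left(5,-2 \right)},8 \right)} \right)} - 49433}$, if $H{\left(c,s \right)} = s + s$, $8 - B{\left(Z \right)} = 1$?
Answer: $11 i \sqrt{417} \approx 224.63 i$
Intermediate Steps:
$B{\left(Z \right)} = 7$ ($B{\left(Z \right)} = 8 - 1 = 7$)
$E{\left(d,h \right)} = 7$
$H{\left(c,s \right)} = 2 s$
$I{\left(t \right)} = t^{2} - 80 t$
$\sqrt{I{\left(H{\left(E{\left(5,-2 \right)},8 \right)} \right)} - 49433} = \sqrt{2 \cdot 8 \left(-80 + 2 \cdot 8\right) - 49433} = \sqrt{16 \left(-80 + 16\right) - 49433} = \sqrt{16 \left(-64\right) - 49433} = \sqrt{-1024 - 49433} = \sqrt{-50457} = 11 i \sqrt{417}$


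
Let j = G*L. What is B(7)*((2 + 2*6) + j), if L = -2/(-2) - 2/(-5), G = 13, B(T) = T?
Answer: 1127/5 ≈ 225.40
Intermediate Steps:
L = 7/5 (L = -2*(-1/2) - 2*(-1/5) = 1 + 2/5 = 7/5 ≈ 1.4000)
j = 91/5 (j = 13*(7/5) = 91/5 ≈ 18.200)
B(7)*((2 + 2*6) + j) = 7*((2 + 2*6) + 91/5) = 7*((2 + 12) + 91/5) = 7*(14 + 91/5) = 7*(161/5) = 1127/5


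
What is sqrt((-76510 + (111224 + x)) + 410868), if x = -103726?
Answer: 12*sqrt(2374) ≈ 584.68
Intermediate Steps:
sqrt((-76510 + (111224 + x)) + 410868) = sqrt((-76510 + (111224 - 103726)) + 410868) = sqrt((-76510 + 7498) + 410868) = sqrt(-69012 + 410868) = sqrt(341856) = 12*sqrt(2374)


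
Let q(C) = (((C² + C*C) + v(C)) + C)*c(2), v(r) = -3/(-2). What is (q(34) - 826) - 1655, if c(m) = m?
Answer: 2214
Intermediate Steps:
v(r) = 3/2 (v(r) = -3*(-½) = 3/2)
q(C) = 3 + 2*C + 4*C² (q(C) = (((C² + C*C) + 3/2) + C)*2 = (((C² + C²) + 3/2) + C)*2 = ((2*C² + 3/2) + C)*2 = ((3/2 + 2*C²) + C)*2 = (3/2 + C + 2*C²)*2 = 3 + 2*C + 4*C²)
(q(34) - 826) - 1655 = ((3 + 2*34 + 4*34²) - 826) - 1655 = ((3 + 68 + 4*1156) - 826) - 1655 = ((3 + 68 + 4624) - 826) - 1655 = (4695 - 826) - 1655 = 3869 - 1655 = 2214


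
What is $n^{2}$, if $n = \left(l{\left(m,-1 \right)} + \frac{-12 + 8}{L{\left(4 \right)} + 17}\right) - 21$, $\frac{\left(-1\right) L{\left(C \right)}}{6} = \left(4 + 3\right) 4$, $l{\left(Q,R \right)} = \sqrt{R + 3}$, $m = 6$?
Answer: $\frac{10075491}{22801} - \frac{6334 \sqrt{2}}{151} \approx 382.57$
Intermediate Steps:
$l{\left(Q,R \right)} = \sqrt{3 + R}$
$L{\left(C \right)} = -168$ ($L{\left(C \right)} = - 6 \left(4 + 3\right) 4 = - 6 \cdot 7 \cdot 4 = \left(-6\right) 28 = -168$)
$n = - \frac{3167}{151} + \sqrt{2}$ ($n = \left(\sqrt{3 - 1} + \frac{-12 + 8}{-168 + 17}\right) - 21 = \left(\sqrt{2} - \frac{4}{-151}\right) - 21 = \left(\sqrt{2} - - \frac{4}{151}\right) - 21 = \left(\sqrt{2} + \frac{4}{151}\right) - 21 = \left(\frac{4}{151} + \sqrt{2}\right) - 21 = - \frac{3167}{151} + \sqrt{2} \approx -19.559$)
$n^{2} = \left(- \frac{3167}{151} + \sqrt{2}\right)^{2}$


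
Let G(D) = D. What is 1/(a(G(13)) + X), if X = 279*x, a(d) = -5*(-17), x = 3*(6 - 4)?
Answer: 1/1759 ≈ 0.00056850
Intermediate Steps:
x = 6 (x = 3*2 = 6)
a(d) = 85
X = 1674 (X = 279*6 = 1674)
1/(a(G(13)) + X) = 1/(85 + 1674) = 1/1759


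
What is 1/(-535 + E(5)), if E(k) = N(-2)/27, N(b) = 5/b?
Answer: -54/28895 ≈ -0.0018688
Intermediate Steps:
E(k) = -5/54 (E(k) = (5/(-2))/27 = (5*(-1/2))*(1/27) = -5/2*1/27 = -5/54)
1/(-535 + E(5)) = 1/(-535 - 5/54) = 1/(-28895/54) = -54/28895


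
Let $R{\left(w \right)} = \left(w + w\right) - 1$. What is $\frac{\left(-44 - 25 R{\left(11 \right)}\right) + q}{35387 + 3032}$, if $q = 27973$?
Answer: $\frac{27404}{38419} \approx 0.71329$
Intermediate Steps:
$R{\left(w \right)} = -1 + 2 w$ ($R{\left(w \right)} = 2 w - 1 = -1 + 2 w$)
$\frac{\left(-44 - 25 R{\left(11 \right)}\right) + q}{35387 + 3032} = \frac{\left(-44 - 25 \left(-1 + 2 \cdot 11\right)\right) + 27973}{35387 + 3032} = \frac{\left(-44 - 25 \left(-1 + 22\right)\right) + 27973}{38419} = \left(\left(-44 - 525\right) + 27973\right) \frac{1}{38419} = \left(-569 + 27973\right) \frac{1}{38419} = 27404 \cdot \frac{1}{38419} = \frac{27404}{38419}$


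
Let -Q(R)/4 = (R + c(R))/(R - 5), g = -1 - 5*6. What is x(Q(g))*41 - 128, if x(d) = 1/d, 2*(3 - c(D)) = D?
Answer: -3938/25 ≈ -157.52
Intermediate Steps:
c(D) = 3 - D/2
g = -31 (g = -1 - 30 = -31)
Q(R) = -4*(3 + R/2)/(-5 + R) (Q(R) = -4*(R + (3 - R/2))/(R - 5) = -4*(3 + R/2)/(-5 + R))
x(Q(g))*41 - 128 = 41/(2*(-6 - 1*(-31))/(-5 - 31)) - 128 = 41/(2*(-6 + 31)/(-36)) - 128 = 41/(2*(-1/36)*25) - 128 = 41/(-25/18) - 128 = -18/25*41 - 128 = -738/25 - 128 = -3938/25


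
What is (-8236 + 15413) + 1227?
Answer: 8404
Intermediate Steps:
(-8236 + 15413) + 1227 = 7177 + 1227 = 8404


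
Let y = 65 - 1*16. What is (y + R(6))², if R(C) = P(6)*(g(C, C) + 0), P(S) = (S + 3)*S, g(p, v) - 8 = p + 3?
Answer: 935089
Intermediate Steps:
g(p, v) = 11 + p (g(p, v) = 8 + (p + 3) = 8 + (3 + p) = 11 + p)
P(S) = S*(3 + S) (P(S) = (3 + S)*S = S*(3 + S))
y = 49 (y = 65 - 16 = 49)
R(C) = 594 + 54*C (R(C) = (6*(3 + 6))*((11 + C) + 0) = (6*9)*(11 + C) = 54*(11 + C) = 594 + 54*C)
(y + R(6))² = (49 + (594 + 54*6))² = (49 + (594 + 324))² = (49 + 918)² = 967² = 935089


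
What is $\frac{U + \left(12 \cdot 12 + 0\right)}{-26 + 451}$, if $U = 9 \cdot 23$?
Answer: $\frac{351}{425} \approx 0.82588$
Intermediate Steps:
$U = 207$
$\frac{U + \left(12 \cdot 12 + 0\right)}{-26 + 451} = \frac{207 + \left(12 \cdot 12 + 0\right)}{-26 + 451} = \frac{207 + \left(144 + 0\right)}{425} = \left(207 + 144\right) \frac{1}{425} = 351 \cdot \frac{1}{425} = \frac{351}{425}$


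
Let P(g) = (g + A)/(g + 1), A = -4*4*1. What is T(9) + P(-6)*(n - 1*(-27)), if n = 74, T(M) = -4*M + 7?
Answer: 2077/5 ≈ 415.40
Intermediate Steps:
T(M) = 7 - 4*M
A = -16 (A = -16*1 = -16)
P(g) = (-16 + g)/(1 + g) (P(g) = (g - 16)/(g + 1) = (-16 + g)/(1 + g))
T(9) + P(-6)*(n - 1*(-27)) = (7 - 4*9) + ((-16 - 6)/(1 - 6))*(74 - 1*(-27)) = (7 - 36) + (-22/(-5))*(74 + 27) = -29 - ⅕*(-22)*101 = -29 + (22/5)*101 = -29 + 2222/5 = 2077/5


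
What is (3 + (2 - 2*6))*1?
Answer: -7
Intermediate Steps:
(3 + (2 - 2*6))*1 = (3 + (2 - 12))*1 = (3 - 10)*1 = -7*1 = -7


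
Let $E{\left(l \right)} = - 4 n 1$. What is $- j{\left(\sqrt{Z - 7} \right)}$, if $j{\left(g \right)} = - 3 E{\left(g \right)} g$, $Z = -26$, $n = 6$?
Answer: $- 72 i \sqrt{33} \approx - 413.61 i$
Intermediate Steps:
$E{\left(l \right)} = -24$ ($E{\left(l \right)} = \left(-4\right) 6 \cdot 1 = \left(-24\right) 1 = -24$)
$j{\left(g \right)} = 72 g$ ($j{\left(g \right)} = \left(-3\right) \left(-24\right) g = 72 g$)
$- j{\left(\sqrt{Z - 7} \right)} = - 72 \sqrt{-26 - 7} = - 72 \sqrt{-33} = - 72 i \sqrt{33}$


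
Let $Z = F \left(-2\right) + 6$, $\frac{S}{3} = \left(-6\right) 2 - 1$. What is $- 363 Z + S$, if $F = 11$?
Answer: $5769$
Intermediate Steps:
$S = -39$ ($S = 3 \left(\left(-6\right) 2 - 1\right) = 3 \left(-12 - 1\right) = 3 \left(-13\right) = -39$)
$Z = -16$ ($Z = 11 \left(-2\right) + 6 = -22 + 6 = -16$)
$- 363 Z + S = \left(-363\right) \left(-16\right) - 39 = 5808 - 39 = 5769$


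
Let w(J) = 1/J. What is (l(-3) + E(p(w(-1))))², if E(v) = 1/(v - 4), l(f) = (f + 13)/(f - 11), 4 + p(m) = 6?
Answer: 289/196 ≈ 1.4745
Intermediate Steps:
p(m) = 2 (p(m) = -4 + 6 = 2)
l(f) = (13 + f)/(-11 + f)
E(v) = 1/(-4 + v)
(l(-3) + E(p(w(-1))))² = ((13 - 3)/(-11 - 3) + 1/(-4 + 2))² = (10/(-14) + 1/(-2))² = (-1/14*10 - ½)² = (-5/7 - ½)² = (-17/14)² = 289/196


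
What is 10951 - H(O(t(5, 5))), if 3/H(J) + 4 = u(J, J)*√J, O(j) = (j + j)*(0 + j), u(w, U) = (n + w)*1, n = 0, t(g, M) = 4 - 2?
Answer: 1357921/124 - 3*√2/31 ≈ 10951.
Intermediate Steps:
t(g, M) = 2
u(w, U) = w (u(w, U) = (0 + w)*1 = w*1 = w)
O(j) = 2*j² (O(j) = (2*j)*j = 2*j²)
H(J) = 3/(-4 + J^(3/2)) (H(J) = 3/(-4 + J*√J) = 3/(-4 + J^(3/2)))
10951 - H(O(t(5, 5))) = 10951 - 3/(-4 + (2*2²)^(3/2)) = 10951 - 3/(-4 + (2*4)^(3/2)) = 10951 - 3/(-4 + 8^(3/2)) = 10951 - 3/(-4 + 16*√2)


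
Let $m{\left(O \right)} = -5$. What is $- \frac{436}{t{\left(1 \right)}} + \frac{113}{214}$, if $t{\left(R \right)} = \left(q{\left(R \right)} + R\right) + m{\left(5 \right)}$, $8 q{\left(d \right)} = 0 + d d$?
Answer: $\frac{749935}{6634} \approx 113.04$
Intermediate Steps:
$q{\left(d \right)} = \frac{d^{2}}{8}$ ($q{\left(d \right)} = \frac{0 + d d}{8} = \frac{0 + d^{2}}{8} = \frac{d^{2}}{8}$)
$t{\left(R \right)} = -5 + R + \frac{R^{2}}{8}$ ($t{\left(R \right)} = \left(\frac{R^{2}}{8} + R\right) - 5 = \left(R + \frac{R^{2}}{8}\right) - 5 = -5 + R + \frac{R^{2}}{8}$)
$- \frac{436}{t{\left(1 \right)}} + \frac{113}{214} = - \frac{436}{-5 + 1 + \frac{1^{2}}{8}} + \frac{113}{214} = - \frac{436}{-5 + 1 + \frac{1}{8} \cdot 1} + 113 \cdot \frac{1}{214} = - \frac{436}{-5 + 1 + \frac{1}{8}} + \frac{113}{214} = - \frac{436}{- \frac{31}{8}} + \frac{113}{214} = \left(-436\right) \left(- \frac{8}{31}\right) + \frac{113}{214} = \frac{3488}{31} + \frac{113}{214} = \frac{749935}{6634}$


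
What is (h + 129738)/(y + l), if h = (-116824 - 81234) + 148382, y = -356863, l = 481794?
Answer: 80062/124931 ≈ 0.64085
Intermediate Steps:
h = -49676 (h = -198058 + 148382 = -49676)
(h + 129738)/(y + l) = (-49676 + 129738)/(-356863 + 481794) = 80062/124931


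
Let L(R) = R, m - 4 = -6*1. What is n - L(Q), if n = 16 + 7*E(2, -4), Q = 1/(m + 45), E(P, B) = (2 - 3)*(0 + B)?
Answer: 1891/43 ≈ 43.977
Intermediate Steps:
m = -2 (m = 4 - 6*1 = 4 - 6 = -2)
E(P, B) = -B
Q = 1/43 (Q = 1/(-2 + 45) = 1/43 ≈ 0.023256)
n = 44 (n = 16 + 7*(-1*(-4)) = 16 + 7*4 = 16 + 28 = 44)
n - L(Q) = 44 - 1*1/43 = 44 - 1/43 = 1891/43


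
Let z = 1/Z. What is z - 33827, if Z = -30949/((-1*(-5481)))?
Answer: -1046917304/30949 ≈ -33827.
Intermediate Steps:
Z = -30949/5481 ≈ -5.6466
z = -5481/30949 (z = 1/(-30949/5481) = -5481/30949 ≈ -0.17710)
z - 33827 = -5481/30949 - 33827 = -1046917304/30949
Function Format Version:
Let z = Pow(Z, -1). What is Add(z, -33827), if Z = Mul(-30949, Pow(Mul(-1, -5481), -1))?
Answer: Rational(-1046917304, 30949) ≈ -33827.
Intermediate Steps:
Z = Rational(-30949, 5481) (Z = Mul(-30949, Pow(5481, -1)) = Mul(-30949, Rational(1, 5481)) = Rational(-30949, 5481) ≈ -5.6466)
z = Rational(-5481, 30949) (z = Pow(Rational(-30949, 5481), -1) = Rational(-5481, 30949) ≈ -0.17710)
Add(z, -33827) = Add(Rational(-5481, 30949), -33827) = Rational(-1046917304, 30949)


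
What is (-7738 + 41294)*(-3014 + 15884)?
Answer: 431865720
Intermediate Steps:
(-7738 + 41294)*(-3014 + 15884) = 33556*12870 = 431865720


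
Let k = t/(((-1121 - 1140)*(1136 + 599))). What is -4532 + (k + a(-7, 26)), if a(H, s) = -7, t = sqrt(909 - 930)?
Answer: -4539 - I*sqrt(21)/3922835 ≈ -4539.0 - 1.1682e-6*I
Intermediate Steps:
t = I*sqrt(21) (t = sqrt(-21) = I*sqrt(21) ≈ 4.5826*I)
k = -I*sqrt(21)/3922835 (k = (I*sqrt(21))/(((-1121 - 1140)*(1136 + 599))) = (I*sqrt(21))/((-2261*1735)) = (I*sqrt(21))/(-3922835) = (I*sqrt(21))*(-1/3922835) = -I*sqrt(21)/3922835 ≈ -1.1682e-6*I)
-4532 + (k + a(-7, 26)) = -4532 + (-I*sqrt(21)/3922835 - 7) = -4532 + (-7 - I*sqrt(21)/3922835) = -4539 - I*sqrt(21)/3922835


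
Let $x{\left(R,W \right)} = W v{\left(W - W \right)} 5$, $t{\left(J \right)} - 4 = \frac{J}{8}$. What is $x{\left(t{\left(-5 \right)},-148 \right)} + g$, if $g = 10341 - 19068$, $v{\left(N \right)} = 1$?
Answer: $-9467$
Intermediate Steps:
$t{\left(J \right)} = 4 + \frac{J}{8}$
$x{\left(R,W \right)} = 5 W$ ($x{\left(R,W \right)} = W 1 \cdot 5 = W 5 = 5 W$)
$g = -8727$
$x{\left(t{\left(-5 \right)},-148 \right)} + g = 5 \left(-148\right) - 8727 = -740 - 8727 = -9467$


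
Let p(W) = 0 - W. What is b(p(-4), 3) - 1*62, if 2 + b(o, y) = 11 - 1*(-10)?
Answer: -43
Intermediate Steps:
p(W) = -W
b(o, y) = 19 (b(o, y) = -2 + (11 - 1*(-10)) = -2 + (11 + 10) = -2 + 21 = 19)
b(p(-4), 3) - 1*62 = 19 - 1*62 = 19 - 62 = -43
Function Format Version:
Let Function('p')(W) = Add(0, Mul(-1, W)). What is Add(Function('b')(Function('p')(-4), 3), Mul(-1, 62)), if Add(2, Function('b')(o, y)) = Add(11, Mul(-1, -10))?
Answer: -43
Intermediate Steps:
Function('p')(W) = Mul(-1, W)
Function('b')(o, y) = 19 (Function('b')(o, y) = Add(-2, Add(11, Mul(-1, -10))) = Add(-2, Add(11, 10)) = Add(-2, 21) = 19)
Add(Function('b')(Function('p')(-4), 3), Mul(-1, 62)) = Add(19, Mul(-1, 62)) = Add(19, -62) = -43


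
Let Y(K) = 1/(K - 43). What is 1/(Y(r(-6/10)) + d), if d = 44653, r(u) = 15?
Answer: 28/1250283 ≈ 2.2395e-5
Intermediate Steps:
Y(K) = 1/(-43 + K)
1/(Y(r(-6/10)) + d) = 1/(1/(-43 + 15) + 44653) = 1/(1/(-28) + 44653) = 1/(-1/28 + 44653) = 1/(1250283/28) = 28/1250283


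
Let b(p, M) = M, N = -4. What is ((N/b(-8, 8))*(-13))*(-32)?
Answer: -208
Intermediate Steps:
((N/b(-8, 8))*(-13))*(-32) = (-4/8*(-13))*(-32) = (-4*1/8*(-13))*(-32) = -1/2*(-13)*(-32) = (13/2)*(-32) = -208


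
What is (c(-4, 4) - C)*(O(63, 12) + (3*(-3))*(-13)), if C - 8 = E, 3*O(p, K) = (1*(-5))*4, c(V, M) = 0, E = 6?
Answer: -4634/3 ≈ -1544.7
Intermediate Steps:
O(p, K) = -20/3 (O(p, K) = ((1*(-5))*4)/3 = (-5*4)/3 = (⅓)*(-20) = -20/3)
C = 14 (C = 8 + 6 = 14)
(c(-4, 4) - C)*(O(63, 12) + (3*(-3))*(-13)) = (0 - 1*14)*(-20/3 + (3*(-3))*(-13)) = (0 - 14)*(-20/3 - 9*(-13)) = -14*(-20/3 + 117) = -14*331/3 = -4634/3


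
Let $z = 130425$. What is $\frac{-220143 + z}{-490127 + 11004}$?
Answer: $\frac{4722}{25217} \approx 0.18725$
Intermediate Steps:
$\frac{-220143 + z}{-490127 + 11004} = \frac{-220143 + 130425}{-490127 + 11004} = - \frac{89718}{-479123} = \left(-89718\right) \left(- \frac{1}{479123}\right) = \frac{4722}{25217}$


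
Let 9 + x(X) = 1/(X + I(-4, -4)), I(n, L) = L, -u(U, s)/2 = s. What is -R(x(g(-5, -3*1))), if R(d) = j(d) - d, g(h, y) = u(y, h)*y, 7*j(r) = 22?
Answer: -2897/238 ≈ -12.172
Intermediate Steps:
u(U, s) = -2*s
j(r) = 22/7 (j(r) = (⅐)*22 = 22/7)
g(h, y) = -2*h*y (g(h, y) = (-2*h)*y = -2*h*y)
x(X) = -9 + 1/(-4 + X) (x(X) = -9 + 1/(X - 4) = -9 + 1/(-4 + X))
R(d) = 22/7 - d
-R(x(g(-5, -3*1))) = -(22/7 - (37 - (-18)*(-5)*(-3*1))/(-4 - 2*(-5)*(-3*1))) = -(22/7 - (37 - (-18)*(-5)*(-3))/(-4 - 2*(-5)*(-3))) = -(22/7 - (37 - 9*(-30))/(-4 - 30)) = -(22/7 - (37 + 270)/(-34)) = -(22/7 - (-1)*307/34) = -(22/7 - 1*(-307/34)) = -(22/7 + 307/34) = -1*2897/238 = -2897/238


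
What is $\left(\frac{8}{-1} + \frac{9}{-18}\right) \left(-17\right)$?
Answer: $\frac{289}{2} \approx 144.5$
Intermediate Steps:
$\left(\frac{8}{-1} + \frac{9}{-18}\right) \left(-17\right) = \left(8 \left(-1\right) + 9 \left(- \frac{1}{18}\right)\right) \left(-17\right) = \left(-8 - \frac{1}{2}\right) \left(-17\right) = \left(- \frac{17}{2}\right) \left(-17\right) = \frac{289}{2}$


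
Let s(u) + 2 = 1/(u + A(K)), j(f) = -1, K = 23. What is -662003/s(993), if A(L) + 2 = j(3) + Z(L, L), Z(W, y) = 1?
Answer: 656044973/1981 ≈ 3.3117e+5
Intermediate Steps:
A(L) = -2 (A(L) = -2 + (-1 + 1) = -2 + 0 = -2)
s(u) = -2 + 1/(-2 + u) (s(u) = -2 + 1/(u - 2) = -2 + 1/(-2 + u))
-662003/s(993) = -662003*(-2 + 993)/(5 - 2*993) = -662003*991/(5 - 1986) = -662003/((1/991)*(-1981)) = -662003/(-1981/991) = -662003*(-991/1981) = 656044973/1981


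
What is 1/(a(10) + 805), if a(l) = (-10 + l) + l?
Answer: 1/815 ≈ 0.0012270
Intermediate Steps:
a(l) = -10 + 2*l
1/(a(10) + 805) = 1/((-10 + 2*10) + 805) = 1/((-10 + 20) + 805) = 1/(10 + 805) = 1/815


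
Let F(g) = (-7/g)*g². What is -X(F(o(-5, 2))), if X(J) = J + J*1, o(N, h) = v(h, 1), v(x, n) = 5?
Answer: 70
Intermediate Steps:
o(N, h) = 5
F(g) = -7*g
X(J) = 2*J (X(J) = J + J = 2*J)
-X(F(o(-5, 2))) = -2*(-7*5) = -2*(-35) = -1*(-70) = 70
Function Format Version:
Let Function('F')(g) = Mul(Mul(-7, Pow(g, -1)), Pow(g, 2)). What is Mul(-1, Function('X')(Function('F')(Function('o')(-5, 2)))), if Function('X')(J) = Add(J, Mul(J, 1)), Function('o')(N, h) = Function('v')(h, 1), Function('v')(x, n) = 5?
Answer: 70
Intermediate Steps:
Function('o')(N, h) = 5
Function('F')(g) = Mul(-7, g)
Function('X')(J) = Mul(2, J) (Function('X')(J) = Add(J, J) = Mul(2, J))
Mul(-1, Function('X')(Function('F')(Function('o')(-5, 2)))) = Mul(-1, Mul(2, Mul(-7, 5))) = Mul(-1, Mul(2, -35)) = Mul(-1, -70) = 70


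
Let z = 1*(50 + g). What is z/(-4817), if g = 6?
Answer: -56/4817 ≈ -0.011625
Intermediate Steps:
z = 56 (z = 1*(50 + 6) = 1*56 = 56)
z/(-4817) = 56/(-4817) = 56*(-1/4817) = -56/4817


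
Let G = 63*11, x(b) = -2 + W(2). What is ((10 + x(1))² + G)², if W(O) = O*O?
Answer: 700569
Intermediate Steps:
W(O) = O²
x(b) = 2 (x(b) = -2 + 2² = -2 + 4 = 2)
G = 693
((10 + x(1))² + G)² = ((10 + 2)² + 693)² = (12² + 693)² = (144 + 693)² = 837² = 700569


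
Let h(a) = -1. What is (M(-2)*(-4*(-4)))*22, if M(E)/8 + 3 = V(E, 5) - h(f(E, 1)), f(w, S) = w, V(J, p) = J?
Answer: -11264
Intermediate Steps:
M(E) = -16 + 8*E (M(E) = -24 + 8*(E - 1*(-1)) = -24 + 8*(E + 1) = -24 + 8*(1 + E) = -24 + (8 + 8*E) = -16 + 8*E)
(M(-2)*(-4*(-4)))*22 = ((-16 + 8*(-2))*(-4*(-4)))*22 = ((-16 - 16)*16)*22 = -32*16*22 = -512*22 = -11264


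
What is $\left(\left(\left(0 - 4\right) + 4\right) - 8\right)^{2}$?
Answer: $64$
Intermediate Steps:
$\left(\left(\left(0 - 4\right) + 4\right) - 8\right)^{2} = \left(\left(-4 + 4\right) - 8\right)^{2} = \left(0 - 8\right)^{2} = \left(-8\right)^{2} = 64$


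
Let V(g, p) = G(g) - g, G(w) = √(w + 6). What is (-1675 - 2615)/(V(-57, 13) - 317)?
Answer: 1115400/67651 + 4290*I*√51/67651 ≈ 16.488 + 0.45286*I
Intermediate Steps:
G(w) = √(6 + w)
V(g, p) = √(6 + g) - g
(-1675 - 2615)/(V(-57, 13) - 317) = (-1675 - 2615)/((√(6 - 57) - 1*(-57)) - 317) = -4290/((√(-51) + 57) - 317) = -4290/((I*√51 + 57) - 317) = -4290/((57 + I*√51) - 317) = -4290/(-260 + I*√51)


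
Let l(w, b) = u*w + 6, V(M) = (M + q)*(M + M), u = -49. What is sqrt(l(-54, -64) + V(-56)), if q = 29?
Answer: 2*sqrt(1419) ≈ 75.339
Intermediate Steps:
V(M) = 2*M*(29 + M) (V(M) = (M + 29)*(M + M) = (29 + M)*(2*M) = 2*M*(29 + M))
l(w, b) = 6 - 49*w (l(w, b) = -49*w + 6 = 6 - 49*w)
sqrt(l(-54, -64) + V(-56)) = sqrt((6 - 49*(-54)) + 2*(-56)*(29 - 56)) = sqrt((6 + 2646) + 2*(-56)*(-27)) = sqrt(2652 + 3024) = sqrt(5676) = 2*sqrt(1419)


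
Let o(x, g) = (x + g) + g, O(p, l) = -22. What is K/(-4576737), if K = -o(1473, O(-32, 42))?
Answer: 1429/4576737 ≈ 0.00031223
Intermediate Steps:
o(x, g) = x + 2*g (o(x, g) = (g + x) + g = x + 2*g)
K = -1429 (K = -(1473 + 2*(-22)) = -(1473 - 44) = -1*1429 = -1429)
K/(-4576737) = -1429/(-4576737) = -1429*(-1/4576737) = 1429/4576737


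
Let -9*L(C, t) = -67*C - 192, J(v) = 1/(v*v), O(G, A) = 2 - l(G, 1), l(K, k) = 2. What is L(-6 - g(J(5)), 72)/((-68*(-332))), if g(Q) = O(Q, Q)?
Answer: -35/33864 ≈ -0.0010335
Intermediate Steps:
O(G, A) = 0 (O(G, A) = 2 - 1*2 = 2 - 2 = 0)
J(v) = v**(-2)
g(Q) = 0
L(C, t) = 64/3 + 67*C/9 (L(C, t) = -(-67*C - 192)/9 = -(-192 - 67*C)/9 = 64/3 + 67*C/9)
L(-6 - g(J(5)), 72)/((-68*(-332))) = (64/3 + 67*(-6 - 1*0)/9)/((-68*(-332))) = (64/3 + 67*(-6 + 0)/9)/22576 = (64/3 + (67/9)*(-6))*(1/22576) = (64/3 - 134/3)*(1/22576) = -70/3*1/22576 = -35/33864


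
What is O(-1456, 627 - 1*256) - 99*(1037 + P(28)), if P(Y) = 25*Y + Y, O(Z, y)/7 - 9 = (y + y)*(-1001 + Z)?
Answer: -12936330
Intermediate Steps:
O(Z, y) = 63 + 14*y*(-1001 + Z) (O(Z, y) = 63 + 7*((y + y)*(-1001 + Z)) = 63 + 7*((2*y)*(-1001 + Z)) = 63 + 7*(2*y*(-1001 + Z)) = 63 + 14*y*(-1001 + Z))
P(Y) = 26*Y
O(-1456, 627 - 1*256) - 99*(1037 + P(28)) = (63 - 14014*(627 - 1*256) + 14*(-1456)*(627 - 1*256)) - 99*(1037 + 26*28) = (63 - 14014*(627 - 256) + 14*(-1456)*(627 - 256)) - 99*(1037 + 728) = (63 - 14014*371 + 14*(-1456)*371) - 99*1765 = (63 - 5199194 - 7562464) - 174735 = -12761595 - 174735 = -12936330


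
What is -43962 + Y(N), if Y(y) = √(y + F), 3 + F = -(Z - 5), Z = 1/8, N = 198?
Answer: -43962 + √3198/4 ≈ -43948.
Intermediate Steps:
Z = ⅛ ≈ 0.12500
F = 15/8 (F = -3 - (⅛ - 5) = -3 - 1*(-39/8) = -3 + 39/8 = 15/8 ≈ 1.8750)
Y(y) = √(15/8 + y) (Y(y) = √(y + 15/8) = √(15/8 + y))
-43962 + Y(N) = -43962 + √(30 + 16*198)/4 = -43962 + √(30 + 3168)/4 = -43962 + √3198/4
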